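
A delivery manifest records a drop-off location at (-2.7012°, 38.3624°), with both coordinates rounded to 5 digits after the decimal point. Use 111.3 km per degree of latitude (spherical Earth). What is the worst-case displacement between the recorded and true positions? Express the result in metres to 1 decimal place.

Rounding to 5 decimal places leaves each coordinate within ±5e-06° of the true value.
N–S: 5e-06° × 111300 m/° = 0.5565 m.
Longitude error → 5e-06 × 111300 × cos 2.7012° = 5e-06 × 111300 × 0.9989 ≈ 0.555882 m.
Combining orthogonally: (0.5565² + 0.555882²)^½ ≈ 0.786573 m.

0.8 metres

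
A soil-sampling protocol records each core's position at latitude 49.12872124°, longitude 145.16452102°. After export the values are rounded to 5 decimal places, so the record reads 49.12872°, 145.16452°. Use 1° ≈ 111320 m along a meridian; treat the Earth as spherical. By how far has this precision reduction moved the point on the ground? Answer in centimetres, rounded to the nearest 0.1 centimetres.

The latitude changed by +0.00000124° and the longitude by +0.00000102°.
N–S: 0.00000124° × 111320 m/° = 0.138037 m.
East–west at this latitude: 0.00000102° × 111320 × cos 49.1287° ≈ 0.00000102 × 72843.6 = 0.0743004 m.
Hypotenuse of the two orthogonal shifts: √(0.138037² + 0.0743004²) = 0.156763 m.
That is 0.156763 m = 15.676 cm.

15.7 centimetres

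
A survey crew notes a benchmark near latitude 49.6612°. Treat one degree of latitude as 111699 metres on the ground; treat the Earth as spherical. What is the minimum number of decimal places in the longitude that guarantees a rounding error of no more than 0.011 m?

At 49.6612° one degree of longitude covers 111699 × cos 49.6612° ≈ 111699 × 0.6473 ≈ 72303.4 m.
Rounding to N decimal places gives at most 0.5 × 10⁻ᴺ degrees of error, i.e. 0.5 × 10⁻ᴺ × 72303.4 m.
Setting 36151.7 × 10⁻ᴺ ≤ 0.011 gives 10ᴺ ≥ 3.287e+06, i.e. N ≥ 6.52.
At 6 places the error can reach 0.0362 m, but 7 places keeps it to 0.00362 m.

7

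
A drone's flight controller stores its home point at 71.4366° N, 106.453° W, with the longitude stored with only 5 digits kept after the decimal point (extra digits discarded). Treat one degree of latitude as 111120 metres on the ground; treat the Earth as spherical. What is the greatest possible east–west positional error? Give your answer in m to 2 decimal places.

Truncating at 5 decimal places can drop up to a full unit in the last place, so the longitude may be off by as much as 1e-05°.
At latitude 71.4366° a degree of longitude spans 111120 m × cos 71.4366° = 111120 × 0.3184 ≈ 35375.5 m.
Maximum E–W displacement: 1e-05 × 35375.5 = 0.353755 m.

0.35 m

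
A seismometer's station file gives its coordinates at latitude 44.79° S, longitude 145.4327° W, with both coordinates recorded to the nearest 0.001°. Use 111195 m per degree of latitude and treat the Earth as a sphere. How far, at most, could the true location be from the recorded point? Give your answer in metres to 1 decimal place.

Rounding to 3 decimal places leaves each coordinate within ±0.0005° of the true value.
N–S: 0.0005° × 111195 m/° = 55.5975 m.
E–W at 44.79°: 0.0005° × 111195 × cos 44.79° = 0.0005 × 111195 × 0.7097 ≈ 39.4572 m.
The two errors are perpendicular, so the maximum displacement is √(55.5975² + 39.4572²) ≈ 68.1759 m.

68.2 metres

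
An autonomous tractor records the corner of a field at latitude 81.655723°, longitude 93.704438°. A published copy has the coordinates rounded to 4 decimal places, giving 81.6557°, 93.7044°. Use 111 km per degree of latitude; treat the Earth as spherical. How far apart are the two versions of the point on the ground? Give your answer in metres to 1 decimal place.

The latitude changed by +0.000023° and the longitude by +0.000038°.
N–S: 0.000023° × 111000 m/° = 2.553 m.
E–W at 81.6557°: 0.000038° × 111000 × cos 81.6557° = 0.000038 × 111000 × 0.1451 ≈ 0.612121 m.
Distance: √(2.553² + 0.612121²) ≈ 2.62536 m.

2.6 metres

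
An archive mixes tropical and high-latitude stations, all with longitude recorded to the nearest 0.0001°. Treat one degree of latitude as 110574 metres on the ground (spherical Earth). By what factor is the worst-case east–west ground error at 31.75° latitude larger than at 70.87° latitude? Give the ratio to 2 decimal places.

2.59

Rounding to 4 decimal places leaves the longitude within ±5e-05° of the true value.
Error at 31.75° = 5e-05° × 110574 × cos 31.75° ≈ 5.5287 × 0.8504 = 4.7013 m.
At 70.87°: 5e-05° × 110574 × cos 70.87° = 5e-05 × 110574 × 0.3277 ≈ 1.8118 m.
The ratio reduces to cos 31.75° / cos 70.87° = 0.8504/0.3277 ≈ 2.5948.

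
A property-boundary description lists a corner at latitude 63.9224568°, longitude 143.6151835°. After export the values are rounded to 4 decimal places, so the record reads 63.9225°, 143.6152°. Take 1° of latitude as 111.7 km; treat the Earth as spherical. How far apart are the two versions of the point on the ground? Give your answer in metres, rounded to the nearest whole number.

Δlat = 63.9224568 − 63.9225 = -0.0000432°; Δlon = 143.6151835 − 143.6152 = -0.0000165°.
N–S: -0.0000432° × 111700 m/° = -4.82544 m.
E–W at 63.9225°: -0.0000165° × 111700 × cos 63.9225° = -0.0000165 × 111700 × 0.4396 ≈ -0.81018 m.
Combined displacement = (4.82544² + 0.81018²)^½ ≈ 4.89298 m.

5 metres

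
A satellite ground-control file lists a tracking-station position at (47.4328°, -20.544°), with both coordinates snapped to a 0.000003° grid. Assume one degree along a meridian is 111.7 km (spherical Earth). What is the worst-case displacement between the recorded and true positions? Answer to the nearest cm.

20 cm

With a 0.000003° grid the true value lies within half a step, ±0.000003°/2 = ±1.5e-06°, of the stored one.
N–S: 1.5e-06° × 111700 m/° = 0.16755 m.
East–west component at 47.4328°: 1.5e-06° × 111700 × cos 47.4328° ≈ 1.5e-06 × 75560 ≈ 0.11334 m.
Combining orthogonally: (0.16755² + 0.11334²)^½ ≈ 0.202284 m.
That is 0.202284 m = 20.228 cm.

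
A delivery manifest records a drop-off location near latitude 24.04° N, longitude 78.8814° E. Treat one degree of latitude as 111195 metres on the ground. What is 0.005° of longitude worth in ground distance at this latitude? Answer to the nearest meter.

At 24.04° a degree of longitude is 111195 × cos 24.04° ≈ 101550 m, so 0.005° corresponds to 507.75 m.

508 meters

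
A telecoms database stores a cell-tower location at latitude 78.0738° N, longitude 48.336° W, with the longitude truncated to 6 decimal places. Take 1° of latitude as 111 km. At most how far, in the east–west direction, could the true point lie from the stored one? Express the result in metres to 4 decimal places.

0.0229 metres

Truncating at 6 decimal places can drop up to a full unit in the last place, so the longitude may be off by as much as 1e-06°.
One degree of longitude at 78.0738° is 111000 × cos 78.0738° ≈ 111000 × 0.2067 = 22938.3 m.
So at most 1e-06° × 22938.3 ≈ 0.0229383 m east–west.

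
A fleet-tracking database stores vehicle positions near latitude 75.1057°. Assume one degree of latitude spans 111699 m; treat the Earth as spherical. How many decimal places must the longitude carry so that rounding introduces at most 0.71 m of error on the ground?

At 75.1057° one degree of longitude covers 111699 × cos 75.1057° ≈ 111699 × 0.2570 ≈ 28710.7 m.
With N decimal places the half-ulp bound is 0.5·10⁻ᴺ°, or 0.5·10⁻ᴺ × 28710.7 m on the ground.
Need 0.5 × 28710.7 × 10⁻ᴺ ≤ 0.71 → 10⁻ᴺ ≤ 4.946e-05, so N ≥ 4.31.
So 5 decimal places suffice (0.144 m); 4 would allow up to 1.44 m.

5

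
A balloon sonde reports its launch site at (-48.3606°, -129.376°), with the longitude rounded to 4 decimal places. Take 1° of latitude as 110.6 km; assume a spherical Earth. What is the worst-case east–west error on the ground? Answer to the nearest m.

4 m

Rounding to 4 decimal places leaves the longitude within ±5e-05° of the true value.
At latitude 48.3606° a degree of longitude spans 110600 m × cos 48.3606° = 110600 × 0.6644 ≈ 73487.1 m.
Maximum E–W displacement: 5e-05 × 73487.1 = 3.67435 m.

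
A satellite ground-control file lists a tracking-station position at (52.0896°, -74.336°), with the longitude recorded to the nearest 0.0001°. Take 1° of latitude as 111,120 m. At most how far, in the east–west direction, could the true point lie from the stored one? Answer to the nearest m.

Rounding to 4 decimal places leaves the longitude within ±5e-05° of the true value.
At latitude 52.0896° a degree of longitude spans 111120 m × cos 52.0896° = 111120 × 0.6144 ≈ 68275.3 m.
Maximum E–W displacement: 5e-05 × 68275.3 = 3.41376 m.

3 m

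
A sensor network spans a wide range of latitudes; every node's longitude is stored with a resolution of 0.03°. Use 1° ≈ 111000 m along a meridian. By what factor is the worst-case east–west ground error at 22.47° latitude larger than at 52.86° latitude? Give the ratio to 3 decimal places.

1.531

With a 0.03° grid the true value lies within half a step, ±0.03°/2 = ±0.015°, of the stored one.
At 22.47°: 0.015° × 111000 × cos 22.47° = 0.015 × 111000 × 0.9241 ≈ 1538.6 m.
At 52.86°: 0.015° × 111000 × cos 52.86° = 0.015 × 111000 × 0.6038 ≈ 1005.3 m.
The ratio reduces to cos 22.47° / cos 52.86° = 0.9241/0.6038 ≈ 1.5305.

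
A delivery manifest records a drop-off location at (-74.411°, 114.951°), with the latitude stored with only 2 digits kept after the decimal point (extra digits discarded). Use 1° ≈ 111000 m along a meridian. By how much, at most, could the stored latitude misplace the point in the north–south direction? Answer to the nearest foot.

Truncating at 2 decimal places can drop up to a full unit in the last place, so the latitude may be off by as much as 0.01°.
So the N–S error is at most 0.01 × 111000 = 1110 m.
Converting: 1110 m × 3.2808 ft/m ≈ 3641.7 ft.

3642 feet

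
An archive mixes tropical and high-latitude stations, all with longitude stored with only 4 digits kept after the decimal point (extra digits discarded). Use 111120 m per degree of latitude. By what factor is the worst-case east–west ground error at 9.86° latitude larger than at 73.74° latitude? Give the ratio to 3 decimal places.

3.519

Truncating at 4 decimal places can drop up to a full unit in the last place, so the longitude may be off by as much as 0.0001°.
Error at 9.86° = 0.0001° × 111120 × cos 9.86° ≈ 11.112 × 0.9852 = 10.948 m.
At 73.74°: 0.0001° × 111120 × cos 73.74° = 0.0001 × 111120 × 0.2800 ≈ 3.1113 m.
The ratio reduces to cos 9.86° / cos 73.74° = 0.9852/0.2800 ≈ 3.5187.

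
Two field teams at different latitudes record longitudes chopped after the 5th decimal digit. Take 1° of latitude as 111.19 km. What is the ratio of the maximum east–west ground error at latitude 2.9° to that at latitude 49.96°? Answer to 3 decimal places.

1.552

Truncating at 5 decimal places can drop up to a full unit in the last place, so the longitude may be off by as much as 1e-05°.
At 2.9°: 1e-05° × 111190 × cos 2.9° = 1e-05 × 111190 × 0.9987 ≈ 1.1105 m.
Error at 49.96° = 1e-05° × 111190 × cos 49.96° ≈ 1.1119 × 0.6433 = 0.71531 m.
The ratio reduces to cos 2.9° / cos 49.96° = 0.9987/0.6433 ≈ 1.5524.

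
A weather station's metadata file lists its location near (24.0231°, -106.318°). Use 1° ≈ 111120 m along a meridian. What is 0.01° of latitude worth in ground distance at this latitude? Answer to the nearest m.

1111 m

Along a meridian 0.01° is 0.01 × 111120 = 1111.2 m.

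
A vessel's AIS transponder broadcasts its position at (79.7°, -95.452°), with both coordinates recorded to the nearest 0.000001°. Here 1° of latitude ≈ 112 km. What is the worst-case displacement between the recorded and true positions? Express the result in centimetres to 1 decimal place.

Rounding to 6 decimal places leaves each coordinate within ±5e-07° of the true value.
Latitude error → 5e-07 × 112000 = 0.056 m along the meridian.
E–W at 79.7°: 5e-07° × 112000 × cos 79.7° = 5e-07 × 112000 × 0.1788 ≈ 0.0100129 m.
Combining orthogonally: (0.056² + 0.0100129²)^½ ≈ 0.0568881 m.
That is 0.0568881 m = 5.6888 cm.

5.7 centimetres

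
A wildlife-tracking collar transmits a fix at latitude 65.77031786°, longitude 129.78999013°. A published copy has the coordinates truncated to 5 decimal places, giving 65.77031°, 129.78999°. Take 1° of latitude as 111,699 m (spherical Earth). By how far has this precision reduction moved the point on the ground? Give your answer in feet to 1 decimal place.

The latitude changed by +0.00000786° and the longitude by +0.00000013°.
N–S: 0.00000786° × 111699 m/° = 0.877954 m.
East–west at this latitude: 0.00000013° × 111699 × cos 65.7703° ≈ 0.00000013 × 45840.8 = 0.0059593 m.
Distance: √(0.877954² + 0.0059593²) ≈ 0.877974 m.
Converting: 0.877974 m × 3.2808 ft/m ≈ 2.8805 ft.

2.9 feet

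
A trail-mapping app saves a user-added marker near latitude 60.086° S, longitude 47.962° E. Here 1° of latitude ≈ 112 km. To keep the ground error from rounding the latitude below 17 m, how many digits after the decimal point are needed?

4 decimal places

One degree of latitude covers 112000 m.
Rounding to N decimal places gives at most 0.5 × 10⁻ᴺ degrees of error, i.e. 0.5 × 10⁻ᴺ × 112000 m.
Setting 56000 × 10⁻ᴺ ≤ 17 gives 10ᴺ ≥ 3294, i.e. N ≥ 3.52.
N = 3 would give 56 m (too coarse); N = 4 gives 5.6 m ≤ 17 m.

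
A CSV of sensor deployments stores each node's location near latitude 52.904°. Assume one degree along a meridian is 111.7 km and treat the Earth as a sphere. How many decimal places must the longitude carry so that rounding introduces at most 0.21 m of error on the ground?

6

At 52.904° one degree of longitude covers 111700 × cos 52.904° ≈ 111700 × 0.6032 ≈ 67372.1 m.
With N decimal places the half-ulp bound is 0.5·10⁻ᴺ°, or 0.5·10⁻ᴺ × 67372.1 m on the ground.
Setting 33686.1 × 10⁻ᴺ ≤ 0.21 gives 10ᴺ ≥ 1.604e+05, i.e. N ≥ 5.21.
At 5 places the error can reach 0.337 m, but 6 places keeps it to 0.0337 m.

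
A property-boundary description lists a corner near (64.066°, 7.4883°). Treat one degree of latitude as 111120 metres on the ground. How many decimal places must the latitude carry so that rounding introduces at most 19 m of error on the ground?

4 decimal places

One degree of latitude covers 111120 m.
With N decimal places the half-ulp bound is 0.5·10⁻ᴺ°, or 0.5·10⁻ᴺ × 111120 m on the ground.
Setting 55560 × 10⁻ᴺ ≤ 19 gives 10ᴺ ≥ 2924, i.e. N ≥ 3.47.
N = 3 would give 55.6 m (too coarse); N = 4 gives 5.56 m ≤ 19 m.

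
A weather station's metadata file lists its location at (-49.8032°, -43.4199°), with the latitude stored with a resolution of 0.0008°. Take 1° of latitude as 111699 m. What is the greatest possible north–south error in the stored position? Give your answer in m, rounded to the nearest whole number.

With a 0.0008° grid the true value lies within half a step, ±0.0008°/2 = ±0.0004°, of the stored one.
North–south distance: 0.0004° × 111699 m/° = 44.6796 m.

45 m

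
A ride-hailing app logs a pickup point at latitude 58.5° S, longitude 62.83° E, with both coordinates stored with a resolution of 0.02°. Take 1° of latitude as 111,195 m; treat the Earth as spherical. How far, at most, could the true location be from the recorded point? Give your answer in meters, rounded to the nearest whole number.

With a 0.02° grid the true value lies within half a step, ±0.02°/2 = ±0.01°, of the stored one.
Latitude error → 0.01 × 111195 = 1111.95 m along the meridian.
East–west component at 58.5°: 0.01° × 111195 × cos 58.5° ≈ 0.01 × 58099.2 ≈ 580.992 m.
The two errors are perpendicular, so the maximum displacement is √(1111.95² + 580.992²) ≈ 1254.59 m.

1255 meters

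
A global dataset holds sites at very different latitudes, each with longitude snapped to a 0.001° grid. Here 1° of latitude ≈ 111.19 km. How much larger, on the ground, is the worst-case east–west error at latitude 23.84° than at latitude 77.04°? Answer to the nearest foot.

With a 0.001° grid the true value lies within half a step, ±0.001°/2 = ±0.0005°, of the stored one.
At 23.84°: 0.0005° × 111190 × cos 23.84° = 0.0005 × 111190 × 0.9147 ≈ 50.852 m.
At 77.04°: 0.0005° × 111190 × cos 77.04° = 0.0005 × 111190 × 0.2243 ≈ 12.468 m.
Difference: 50.852 − 12.468 = 38.383 m.
In feet: 38.3832 m ÷ 0.3048 ≈ 125.93 ft.

126 feet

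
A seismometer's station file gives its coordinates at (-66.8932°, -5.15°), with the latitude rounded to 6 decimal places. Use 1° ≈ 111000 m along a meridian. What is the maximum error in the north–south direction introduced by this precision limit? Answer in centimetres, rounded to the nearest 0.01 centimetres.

5.55 centimetres

Rounding to 6 decimal places leaves the latitude within ±5e-07° of the true value.
So the N–S error is at most 5e-07 × 111000 = 0.0555 m.
That is 0.0555 m = 5.55 cm.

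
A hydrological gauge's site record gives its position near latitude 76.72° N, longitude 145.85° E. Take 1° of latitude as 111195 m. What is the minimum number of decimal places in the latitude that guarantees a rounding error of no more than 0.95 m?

5 decimal places

One degree of latitude covers 111195 m.
Rounding to N decimal places gives at most 0.5 × 10⁻ᴺ degrees of error, i.e. 0.5 × 10⁻ᴺ × 111195 m.
Setting 55597.5 × 10⁻ᴺ ≤ 0.95 gives 10ᴺ ≥ 5.852e+04, i.e. N ≥ 4.77.
So 5 decimal places suffice (0.556 m); 4 would allow up to 5.56 m.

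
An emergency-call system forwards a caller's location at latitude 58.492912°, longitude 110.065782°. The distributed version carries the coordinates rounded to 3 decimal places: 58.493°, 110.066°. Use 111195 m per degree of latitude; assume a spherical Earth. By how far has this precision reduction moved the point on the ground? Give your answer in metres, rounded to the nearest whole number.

16 metres

The latitude changed by -0.000088° and the longitude by -0.000218°.
N–S: -0.000088° × 111195 m/° = -9.78516 m.
E–W at 58.493°: -0.000218° × 111195 × cos 58.493° = -0.000218 × 111195 × 0.5226 ≈ -12.6682 m.
Hypotenuse of the two orthogonal shifts: √(9.78516² + 12.6682²) = 16.0072 m.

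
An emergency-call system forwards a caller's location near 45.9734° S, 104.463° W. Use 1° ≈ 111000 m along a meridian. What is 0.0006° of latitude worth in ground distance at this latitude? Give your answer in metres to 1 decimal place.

66.6 metres

0.0006° × 111000 m/° = 66.6 m.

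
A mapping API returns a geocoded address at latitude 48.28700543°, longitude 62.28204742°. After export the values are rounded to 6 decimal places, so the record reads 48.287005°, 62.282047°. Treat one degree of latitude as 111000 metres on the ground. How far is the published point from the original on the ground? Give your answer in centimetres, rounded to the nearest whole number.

6 centimetres

The latitude changed by +0.00000043° and the longitude by +0.00000042°.
N–S: 0.00000043° × 111000 m/° = 0.04773 m.
East–west at this latitude: 0.00000042° × 111000 × cos 48.287° ≈ 0.00000042 × 73859.4 = 0.0310209 m.
Combined displacement = (0.04773² + 0.0310209²)^½ ≈ 0.056925 m.
That is 0.056925 m = 5.6925 cm.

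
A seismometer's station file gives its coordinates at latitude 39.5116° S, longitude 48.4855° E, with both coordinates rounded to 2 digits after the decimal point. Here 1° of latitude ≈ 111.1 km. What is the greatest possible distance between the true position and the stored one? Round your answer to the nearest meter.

Rounding to 2 decimal places leaves each coordinate within ±0.005° of the true value.
N–S: 0.005° × 111100 m/° = 555.5 m.
E–W at 39.5116°: 0.005° × 111100 × cos 39.5116° = 0.005 × 111100 × 0.7715 ≈ 428.566 m.
Combining orthogonally: (555.5² + 428.566²)^½ ≈ 701.605 m.

702 meters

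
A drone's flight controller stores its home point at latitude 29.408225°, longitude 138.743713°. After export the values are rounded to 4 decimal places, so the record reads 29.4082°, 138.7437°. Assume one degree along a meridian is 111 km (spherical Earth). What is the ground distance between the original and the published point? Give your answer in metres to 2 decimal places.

Δlat = 29.408225 − 29.4082 = +0.000025°; Δlon = 138.743713 − 138.7437 = +0.000013°.
N–S: 0.000025° × 111000 m/° = 2.775 m.
E–W at 29.4082°: 0.000013° × 111000 × cos 29.4082° = 0.000013 × 111000 × 0.8711 ≈ 1.25706 m.
Hypotenuse of the two orthogonal shifts: √(2.775² + 1.25706²) = 3.04644 m.

3.05 metres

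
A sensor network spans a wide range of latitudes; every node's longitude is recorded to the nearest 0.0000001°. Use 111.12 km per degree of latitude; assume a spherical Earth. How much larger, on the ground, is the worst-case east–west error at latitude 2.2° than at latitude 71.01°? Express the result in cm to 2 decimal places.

0.37 cm

Rounding to 7 decimal places leaves the longitude within ±5e-08° of the true value.
At 2.2°: 5e-08° × 111120 × cos 2.2° = 5e-08 × 111120 × 0.9993 ≈ 0.0055519 m.
Error at 71.01° = 5e-08° × 111120 × cos 71.01° ≈ 0.005556 × 0.3254 = 0.0018079 m.
Difference: 0.0055519 − 0.0018079 = 0.003744 m.
That is 0.00374396 m = 0.3744 cm.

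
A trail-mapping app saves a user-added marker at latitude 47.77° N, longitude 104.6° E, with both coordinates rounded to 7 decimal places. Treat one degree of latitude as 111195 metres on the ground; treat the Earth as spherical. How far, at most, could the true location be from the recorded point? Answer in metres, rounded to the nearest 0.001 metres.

Rounding to 7 decimal places leaves each coordinate within ±5e-08° of the true value.
North–south component: 5e-08° × 111195 = 0.00555975 m.
Longitude error → 5e-08 × 111195 × cos 47.77° = 5e-08 × 111195 × 0.6721 ≈ 0.00373675 m.
The two errors are perpendicular, so the maximum displacement is √(0.00555975² + 0.00373675²) ≈ 0.00669882 m.

0.007 metres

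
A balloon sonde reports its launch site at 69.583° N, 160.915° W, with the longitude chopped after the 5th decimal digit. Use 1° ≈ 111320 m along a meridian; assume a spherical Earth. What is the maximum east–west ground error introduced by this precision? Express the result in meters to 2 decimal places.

Truncating at 5 decimal places can drop up to a full unit in the last place, so the longitude may be off by as much as 1e-05°.
At latitude 69.583° a degree of longitude spans 111320 m × cos 69.583° = 111320 × 0.3489 ≈ 38834 m.
East–west error: 1e-05° × 38834 m/° ≈ 0.38834 m.

0.39 meters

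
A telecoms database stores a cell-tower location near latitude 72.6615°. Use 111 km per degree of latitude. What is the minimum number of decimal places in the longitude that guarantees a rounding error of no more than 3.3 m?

4 decimal places

At 72.6615° one degree of longitude covers 111000 × cos 72.6615° ≈ 111000 × 0.2980 ≈ 33079.8 m.
N decimal places → at most half a unit in the last place, 0.5 × 10⁻ᴺ° = 33079.8/2 × 10⁻ᴺ m.
Need 0.5 × 33079.8 × 10⁻ᴺ ≤ 3.3 → 10⁻ᴺ ≤ 1.995e-04, so N ≥ 3.70.
N = 3 would give 16.5 m (too coarse); N = 4 gives 1.65 m ≤ 3.3 m.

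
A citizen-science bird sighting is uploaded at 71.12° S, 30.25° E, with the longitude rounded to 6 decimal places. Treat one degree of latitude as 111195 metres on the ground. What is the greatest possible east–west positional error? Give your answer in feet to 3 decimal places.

Rounding to 6 decimal places leaves the longitude within ±5e-07° of the true value.
One degree of longitude at 71.12° is 111195 × cos 71.12° ≈ 111195 × 0.3236 = 35981.3 m.
Maximum E–W displacement: 5e-07 × 35981.3 = 0.0179906 m.
In feet: 0.0179906 m ÷ 0.3048 ≈ 0.059024 ft.

0.059 feet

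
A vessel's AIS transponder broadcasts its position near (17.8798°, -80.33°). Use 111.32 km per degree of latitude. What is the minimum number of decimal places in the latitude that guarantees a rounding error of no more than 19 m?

One degree of latitude covers 111320 m.
With N decimal places the half-ulp bound is 0.5·10⁻ᴺ°, or 0.5·10⁻ᴺ × 111320 m on the ground.
Setting 55660 × 10⁻ᴺ ≤ 19 gives 10ᴺ ≥ 2929, i.e. N ≥ 3.47.
N = 3 would give 55.7 m (too coarse); N = 4 gives 5.57 m ≤ 19 m.

4 decimal places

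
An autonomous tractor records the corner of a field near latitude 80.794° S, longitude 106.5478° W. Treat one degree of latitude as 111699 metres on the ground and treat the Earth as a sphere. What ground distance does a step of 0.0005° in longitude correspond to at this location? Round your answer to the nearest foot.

29 feet

At 80.794° a degree of longitude is 111699 × cos 80.794° ≈ 17870.1 m, so 0.0005° corresponds to 8.93506 m.
In feet: 8.93506 m ÷ 0.3048 ≈ 29.314 ft.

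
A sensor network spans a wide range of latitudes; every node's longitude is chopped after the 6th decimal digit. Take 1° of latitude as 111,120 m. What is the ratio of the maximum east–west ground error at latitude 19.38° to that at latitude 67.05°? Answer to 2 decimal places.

2.42

Truncating at 6 decimal places can drop up to a full unit in the last place, so the longitude may be off by as much as 1e-06°.
Error at 19.38° = 1e-06° × 111120 × cos 19.38° ≈ 0.11112 × 0.9433 = 0.10482 m.
At 67.05°: 1e-06° × 111120 × cos 67.05° = 1e-06 × 111120 × 0.3899 ≈ 0.043329 m.
The ratio reduces to cos 19.38° / cos 67.05° = 0.9433/0.3899 ≈ 2.4193.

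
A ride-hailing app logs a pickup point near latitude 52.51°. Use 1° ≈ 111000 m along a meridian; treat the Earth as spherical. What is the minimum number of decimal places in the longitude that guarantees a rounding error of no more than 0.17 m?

6 decimal places

At 52.51° one degree of longitude covers 111000 × cos 52.51° ≈ 111000 × 0.6086 ≈ 67557.1 m.
N decimal places → at most half a unit in the last place, 0.5 × 10⁻ᴺ° = 67557.1/2 × 10⁻ᴺ m.
Need 0.5 × 67557.1 × 10⁻ᴺ ≤ 0.17 → 10⁻ᴺ ≤ 5.033e-06, so N ≥ 5.30.
So 6 decimal places suffice (0.0338 m); 5 would allow up to 0.338 m.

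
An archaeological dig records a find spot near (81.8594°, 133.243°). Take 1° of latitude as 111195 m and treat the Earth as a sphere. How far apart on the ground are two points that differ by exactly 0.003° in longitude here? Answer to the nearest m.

47 m

One degree of longitude here spans 111195 × cos 81.8594° = 111195 × 0.1416 ≈ 15745.5 m; 0.003° of that is 47.2365 m.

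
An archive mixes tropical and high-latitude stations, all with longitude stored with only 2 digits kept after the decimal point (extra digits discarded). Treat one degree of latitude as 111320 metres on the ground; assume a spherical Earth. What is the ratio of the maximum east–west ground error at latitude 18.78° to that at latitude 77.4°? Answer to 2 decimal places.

Truncating at 2 decimal places can drop up to a full unit in the last place, so the longitude may be off by as much as 0.01°.
Error at 18.78° = 0.01° × 111320 × cos 18.78° ≈ 1113.2 × 0.9468 = 1053.9 m.
Error at 77.4° = 0.01° × 111320 × cos 77.4° ≈ 1113.2 × 0.2181 = 242.84 m.
The ratio reduces to cos 18.78° / cos 77.4° = 0.9468/0.2181 ≈ 4.3401.

4.34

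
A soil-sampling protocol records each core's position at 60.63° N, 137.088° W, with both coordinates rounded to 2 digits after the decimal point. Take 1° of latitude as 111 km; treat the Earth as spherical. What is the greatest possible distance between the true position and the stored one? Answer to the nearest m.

Rounding to 2 decimal places leaves each coordinate within ±0.005° of the true value.
Latitude error → 0.005 × 111000 = 555 m along the meridian.
Longitude error → 0.005 × 111000 × cos 60.63° = 0.005 × 111000 × 0.4904 ≈ 272.198 m.
The two errors are perpendicular, so the maximum displacement is √(555² + 272.198²) ≈ 618.156 m.

618 m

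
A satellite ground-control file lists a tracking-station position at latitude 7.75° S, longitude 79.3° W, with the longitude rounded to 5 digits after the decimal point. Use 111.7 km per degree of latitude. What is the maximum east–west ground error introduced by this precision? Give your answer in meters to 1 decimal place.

0.6 meters

Rounding to 5 decimal places leaves the longitude within ±5e-06° of the true value.
One degree of longitude at 7.75° is 111700 × cos 7.75° ≈ 111700 × 0.9909 = 110680 m.
East–west error: 5e-06° × 110680 m/° ≈ 0.553399 m.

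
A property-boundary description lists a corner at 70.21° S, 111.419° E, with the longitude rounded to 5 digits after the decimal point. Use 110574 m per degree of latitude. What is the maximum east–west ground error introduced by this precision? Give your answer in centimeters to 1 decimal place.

18.7 centimeters

Rounding to 5 decimal places leaves the longitude within ±5e-06° of the true value.
One degree of longitude at 70.21° is 110574 × cos 70.21° ≈ 110574 × 0.3386 = 37437.4 m.
So at most 5e-06° × 37437.4 ≈ 0.187187 m east–west.
That is 0.187187 m = 18.719 cm.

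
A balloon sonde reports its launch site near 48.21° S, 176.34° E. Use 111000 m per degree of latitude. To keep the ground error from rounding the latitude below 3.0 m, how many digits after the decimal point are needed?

One degree of latitude covers 111000 m.
N decimal places → at most half a unit in the last place, 0.5 × 10⁻ᴺ° = 111000/2 × 10⁻ᴺ m.
Need 0.5 × 111000 × 10⁻ᴺ ≤ 3.0 → 10⁻ᴺ ≤ 5.405e-05, so N ≥ 4.27.
N = 4 would give 5.55 m (too coarse); N = 5 gives 0.555 m ≤ 3.0 m.

5 decimal places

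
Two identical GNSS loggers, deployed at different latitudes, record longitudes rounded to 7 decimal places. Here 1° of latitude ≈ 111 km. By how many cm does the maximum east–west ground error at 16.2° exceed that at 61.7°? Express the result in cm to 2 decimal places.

0.27 cm

Rounding to 7 decimal places leaves the longitude within ±5e-08° of the true value.
Error at 16.2° = 5e-08° × 111000 × cos 16.2° ≈ 0.00555 × 0.9603 = 0.0053296 m.
At 61.7°: 5e-08° × 111000 × cos 61.7° = 5e-08 × 111000 × 0.4741 ≈ 0.0026312 m.
Difference: 0.0053296 − 0.0026312 = 0.0026984 m.
That is 0.00269844 m = 0.26984 cm.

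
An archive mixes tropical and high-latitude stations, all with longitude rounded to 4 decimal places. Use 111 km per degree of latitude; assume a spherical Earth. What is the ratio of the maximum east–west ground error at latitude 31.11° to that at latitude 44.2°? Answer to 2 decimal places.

1.19

Rounding to 4 decimal places leaves the longitude within ±5e-05° of the true value.
At 31.11°: 5e-05° × 111000 × cos 31.11° = 5e-05 × 111000 × 0.8562 ≈ 4.7518 m.
At 44.2°: 5e-05° × 111000 × cos 44.2° = 5e-05 × 111000 × 0.7169 ≈ 3.9789 m.
Ratio: 4.7518 / 3.9789 = cos 31.11° / cos 44.2° ≈ 1.1943.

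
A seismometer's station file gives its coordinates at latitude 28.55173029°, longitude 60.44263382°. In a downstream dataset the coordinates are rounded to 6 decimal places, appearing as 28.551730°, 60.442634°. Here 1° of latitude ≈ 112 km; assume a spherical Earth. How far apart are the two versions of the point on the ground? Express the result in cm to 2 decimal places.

3.70 cm

The latitude changed by +0.00000029° and the longitude by -0.00000018°.
N–S: 0.00000029° × 112000 m/° = 0.03248 m.
E–W at 28.5517°: -0.00000018° × 112000 × cos 28.5517° = -0.00000018 × 112000 × 0.8784 ≈ -0.0177083 m.
Combined displacement = (0.03248² + 0.0177083²)^½ ≈ 0.0369937 m.
That is 0.0369937 m = 3.6994 cm.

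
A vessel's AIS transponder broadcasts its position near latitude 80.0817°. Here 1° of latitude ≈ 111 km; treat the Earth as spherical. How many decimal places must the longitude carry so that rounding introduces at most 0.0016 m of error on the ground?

At 80.0817° one degree of longitude covers 111000 × cos 80.0817° ≈ 111000 × 0.1722 ≈ 19119.1 m.
Rounding to N decimal places gives at most 0.5 × 10⁻ᴺ degrees of error, i.e. 0.5 × 10⁻ᴺ × 19119.1 m.
Need 0.5 × 19119.1 × 10⁻ᴺ ≤ 0.0016 → 10⁻ᴺ ≤ 1.674e-07, so N ≥ 6.78.
N = 6 would give 0.00956 m (too coarse); N = 7 gives 0.000956 m ≤ 0.0016 m.

7 decimal places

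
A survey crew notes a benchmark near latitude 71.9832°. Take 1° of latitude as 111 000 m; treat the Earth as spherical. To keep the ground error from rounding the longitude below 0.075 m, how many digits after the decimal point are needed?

6 decimal places

At 71.9832° one degree of longitude covers 111000 × cos 71.9832° ≈ 111000 × 0.3093 ≈ 34331.8 m.
N decimal places → at most half a unit in the last place, 0.5 × 10⁻ᴺ° = 34331.8/2 × 10⁻ᴺ m.
Setting 17165.9 × 10⁻ᴺ ≤ 0.075 gives 10ᴺ ≥ 2.289e+05, i.e. N ≥ 5.36.
N = 5 would give 0.172 m (too coarse); N = 6 gives 0.0172 m ≤ 0.075 m.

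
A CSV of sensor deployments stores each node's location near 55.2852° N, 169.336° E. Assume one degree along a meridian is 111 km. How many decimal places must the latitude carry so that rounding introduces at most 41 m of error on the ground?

One degree of latitude covers 111000 m.
Rounding to N decimal places gives at most 0.5 × 10⁻ᴺ degrees of error, i.e. 0.5 × 10⁻ᴺ × 111000 m.
Setting 55500 × 10⁻ᴺ ≤ 41 gives 10ᴺ ≥ 1354, i.e. N ≥ 3.13.
So 4 decimal places suffice (5.55 m); 3 would allow up to 55.5 m.

4 decimal places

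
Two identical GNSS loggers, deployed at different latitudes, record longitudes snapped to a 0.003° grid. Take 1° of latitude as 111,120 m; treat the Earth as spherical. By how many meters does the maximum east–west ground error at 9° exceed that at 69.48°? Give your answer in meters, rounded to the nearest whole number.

106 meters

With a 0.003° grid the true value lies within half a step, ±0.003°/2 = ±0.0015°, of the stored one.
Error at 9° = 0.0015° × 111120 × cos 9° ≈ 166.68 × 0.9877 = 164.63 m.
Error at 69.48° = 0.0015° × 111120 × cos 69.48° ≈ 166.68 × 0.3505 = 58.427 m.
So the lower-latitude error exceeds the higher by 164.63 − 58.427 = 106.2 m.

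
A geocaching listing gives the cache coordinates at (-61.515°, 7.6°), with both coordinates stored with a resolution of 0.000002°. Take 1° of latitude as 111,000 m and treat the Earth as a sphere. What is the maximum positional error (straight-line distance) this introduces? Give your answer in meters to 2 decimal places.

With a 0.000002° grid the true value lies within half a step, ±0.000002°/2 = ±1e-06°, of the stored one.
N–S: 1e-06° × 111000 m/° = 0.111 m.
East–west component at 61.515°: 1e-06° × 111000 × cos 61.515° ≈ 1e-06 × 52939.1 ≈ 0.0529391 m.
The two errors are perpendicular, so the maximum displacement is √(0.111² + 0.0529391²) ≈ 0.122978 m.

0.12 meters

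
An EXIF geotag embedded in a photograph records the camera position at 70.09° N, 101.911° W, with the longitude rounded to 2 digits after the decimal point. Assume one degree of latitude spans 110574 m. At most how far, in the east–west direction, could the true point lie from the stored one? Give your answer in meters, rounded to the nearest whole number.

188 meters

Rounding to 2 decimal places leaves the longitude within ±0.005° of the true value.
At latitude 70.09° a degree of longitude spans 110574 m × cos 70.09° = 110574 × 0.3405 ≈ 37655.3 m.
So at most 0.005° × 37655.3 ≈ 188.276 m east–west.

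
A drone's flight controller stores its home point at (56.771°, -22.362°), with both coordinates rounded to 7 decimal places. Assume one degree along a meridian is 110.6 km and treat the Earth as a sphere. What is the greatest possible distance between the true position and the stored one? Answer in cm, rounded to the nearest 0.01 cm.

Rounding to 7 decimal places leaves each coordinate within ±5e-08° of the true value.
N–S: 5e-08° × 110600 m/° = 0.00553 m.
Longitude error → 5e-08 × 110600 × cos 56.771° = 5e-08 × 110600 × 0.5480 ≈ 0.00303037 m.
Combining orthogonally: (0.00553² + 0.00303037²)^½ ≈ 0.00630587 m.
That is 0.00630587 m = 0.63059 cm.

0.63 cm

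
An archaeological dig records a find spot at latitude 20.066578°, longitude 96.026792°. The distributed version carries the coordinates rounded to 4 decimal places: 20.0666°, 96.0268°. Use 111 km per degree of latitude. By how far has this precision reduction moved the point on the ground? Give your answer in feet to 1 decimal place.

8.5 feet

The latitude changed by -0.000022° and the longitude by -0.000008°.
N–S: -0.000022° × 111000 m/° = -2.442 m.
E–W at 20.0666°: -0.000008° × 111000 × cos 20.0666° = -0.000008 × 111000 × 0.9393 ≈ -0.834093 m.
Distance: √(2.442² + 0.834093²) ≈ 2.58052 m.
In feet: 2.58052 m ÷ 0.3048 ≈ 8.4663 ft.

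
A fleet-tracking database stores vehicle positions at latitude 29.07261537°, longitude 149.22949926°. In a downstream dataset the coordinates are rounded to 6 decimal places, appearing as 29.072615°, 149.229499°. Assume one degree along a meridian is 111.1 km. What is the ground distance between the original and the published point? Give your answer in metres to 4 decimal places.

0.0482 metres

Δlat = 29.07261537 − 29.072615 = +0.00000037°; Δlon = 149.22949926 − 149.229499 = +0.00000026°.
North–south shift: 0.00000037 × 111100 = 0.041107 m.
East–west at this latitude: 0.00000026° × 111100 × cos 29.0726° ≈ 0.00000026 × 97101.9 = 0.0252465 m.
Distance: √(0.041107² + 0.0252465²) ≈ 0.0482408 m.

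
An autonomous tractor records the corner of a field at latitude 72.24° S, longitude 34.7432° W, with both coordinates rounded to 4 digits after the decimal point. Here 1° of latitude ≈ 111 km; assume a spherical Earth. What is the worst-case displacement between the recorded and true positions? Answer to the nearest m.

Rounding to 4 decimal places leaves each coordinate within ±5e-05° of the true value.
Latitude error → 5e-05 × 111000 = 5.55 m along the meridian.
E–W at 72.24°: 5e-05° × 111000 × cos 72.24° = 5e-05 × 111000 × 0.3050 ≈ 1.69292 m.
Combining orthogonally: (5.55² + 1.69292²)^½ ≈ 5.80245 m.

6 m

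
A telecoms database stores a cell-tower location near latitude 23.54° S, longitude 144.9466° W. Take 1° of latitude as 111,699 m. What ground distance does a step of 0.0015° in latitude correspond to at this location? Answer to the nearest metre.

Along a meridian 0.0015° is 0.0015 × 111699 = 167.548 m.

168 metres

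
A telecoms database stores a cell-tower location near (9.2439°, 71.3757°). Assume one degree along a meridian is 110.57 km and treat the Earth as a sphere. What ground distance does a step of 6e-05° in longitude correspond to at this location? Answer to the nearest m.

7 m

At 9.2439° a degree of longitude is 110570 × cos 9.2439° ≈ 109134 m, so 6e-05° corresponds to 6.54804 m.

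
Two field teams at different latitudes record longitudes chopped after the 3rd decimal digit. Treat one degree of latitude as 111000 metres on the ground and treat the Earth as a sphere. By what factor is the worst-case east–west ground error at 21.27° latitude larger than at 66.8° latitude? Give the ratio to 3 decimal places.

2.366

Truncating at 3 decimal places can drop up to a full unit in the last place, so the longitude may be off by as much as 0.001°.
Error at 21.27° = 0.001° × 111000 × cos 21.27° ≈ 111 × 0.9319 = 103.44 m.
At 66.8°: 0.001° × 111000 × cos 66.8° = 0.001 × 111000 × 0.3939 ≈ 43.728 m.
Ratio: 103.44 / 43.728 = cos 21.27° / cos 66.8° ≈ 2.3655.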